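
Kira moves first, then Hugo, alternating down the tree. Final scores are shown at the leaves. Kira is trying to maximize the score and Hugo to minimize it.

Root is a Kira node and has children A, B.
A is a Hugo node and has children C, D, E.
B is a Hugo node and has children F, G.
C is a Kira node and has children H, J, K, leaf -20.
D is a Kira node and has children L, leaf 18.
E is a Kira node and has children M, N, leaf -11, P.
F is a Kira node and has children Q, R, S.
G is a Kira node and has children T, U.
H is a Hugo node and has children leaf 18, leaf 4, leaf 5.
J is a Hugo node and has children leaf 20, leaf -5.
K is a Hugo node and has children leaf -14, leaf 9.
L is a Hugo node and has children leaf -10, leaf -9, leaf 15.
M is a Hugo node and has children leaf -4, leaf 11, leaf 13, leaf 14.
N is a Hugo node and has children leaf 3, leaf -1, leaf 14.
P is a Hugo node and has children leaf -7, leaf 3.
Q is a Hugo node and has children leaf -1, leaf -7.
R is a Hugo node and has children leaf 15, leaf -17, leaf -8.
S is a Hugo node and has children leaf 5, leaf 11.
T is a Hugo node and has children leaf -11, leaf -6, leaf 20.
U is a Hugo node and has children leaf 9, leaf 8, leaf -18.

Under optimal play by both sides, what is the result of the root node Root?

H (Hugo): min(18, 4, 5) = 4
J (Hugo): min(20, -5) = -5
K (Hugo): min(-14, 9) = -14
C (Kira): max(4, -5, -14, -20) = 4
L (Hugo): min(-10, -9, 15) = -10
D (Kira): max(-10, 18) = 18
M (Hugo): min(-4, 11, 13, 14) = -4
N (Hugo): min(3, -1, 14) = -1
P (Hugo): min(-7, 3) = -7
E (Kira): max(-4, -1, -11, -7) = -1
A (Hugo): min(4, 18, -1) = -1
Q (Hugo): min(-1, -7) = -7
R (Hugo): min(15, -17, -8) = -17
S (Hugo): min(5, 11) = 5
F (Kira): max(-7, -17, 5) = 5
T (Hugo): min(-11, -6, 20) = -11
U (Hugo): min(9, 8, -18) = -18
G (Kira): max(-11, -18) = -11
B (Hugo): min(5, -11) = -11
Root (Kira): max(-1, -11) = -1

-1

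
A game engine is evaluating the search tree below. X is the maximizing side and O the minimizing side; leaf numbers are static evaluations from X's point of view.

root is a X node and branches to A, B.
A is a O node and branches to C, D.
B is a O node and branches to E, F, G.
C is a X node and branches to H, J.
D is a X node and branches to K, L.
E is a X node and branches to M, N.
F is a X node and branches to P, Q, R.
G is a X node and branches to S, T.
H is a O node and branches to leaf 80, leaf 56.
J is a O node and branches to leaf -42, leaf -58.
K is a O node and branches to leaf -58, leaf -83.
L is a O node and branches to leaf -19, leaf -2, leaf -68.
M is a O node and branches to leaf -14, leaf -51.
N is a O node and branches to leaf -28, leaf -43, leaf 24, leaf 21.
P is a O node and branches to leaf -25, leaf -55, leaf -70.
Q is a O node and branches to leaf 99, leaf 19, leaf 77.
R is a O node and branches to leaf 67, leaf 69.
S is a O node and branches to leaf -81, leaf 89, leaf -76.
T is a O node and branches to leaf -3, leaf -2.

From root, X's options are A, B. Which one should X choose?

B

H (O): min(80, 56) = 56
J (O): min(-42, -58) = -58
C (X): max(56, -58) = 56
K (O): min(-58, -83) = -83
L (O): min(-19, -2, -68) = -68
D (X): max(-83, -68) = -68
A (O): min(56, -68) = -68
M (O): min(-14, -51) = -51
N (O): min(-28, -43, 24, 21) = -43
E (X): max(-51, -43) = -43
P (O): min(-25, -55, -70) = -70
Q (O): min(99, 19, 77) = 19
R (O): min(67, 69) = 67
F (X): max(-70, 19, 67) = 67
S (O): min(-81, 89, -76) = -81
T (O): min(-3, -2) = -3
G (X): max(-81, -3) = -3
B (O): min(-43, 67, -3) = -43
root (X): max(-68, -43) = -43
X at root wants the highest of {A=-68, B=-43}, so chooses B.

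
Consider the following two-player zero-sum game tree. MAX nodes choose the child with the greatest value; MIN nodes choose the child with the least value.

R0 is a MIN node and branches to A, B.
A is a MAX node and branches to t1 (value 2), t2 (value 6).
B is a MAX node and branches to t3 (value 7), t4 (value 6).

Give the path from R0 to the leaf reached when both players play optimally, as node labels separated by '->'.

R0 -> A -> t2

A (MAX): max(2, 6) = 6
B (MAX): max(7, 6) = 7
R0 (MIN): min(6, 7) = 6
At R0, MIN picks A (lowest: 6).
At A, MAX picks t2 (highest: 6).
Terminal value 6.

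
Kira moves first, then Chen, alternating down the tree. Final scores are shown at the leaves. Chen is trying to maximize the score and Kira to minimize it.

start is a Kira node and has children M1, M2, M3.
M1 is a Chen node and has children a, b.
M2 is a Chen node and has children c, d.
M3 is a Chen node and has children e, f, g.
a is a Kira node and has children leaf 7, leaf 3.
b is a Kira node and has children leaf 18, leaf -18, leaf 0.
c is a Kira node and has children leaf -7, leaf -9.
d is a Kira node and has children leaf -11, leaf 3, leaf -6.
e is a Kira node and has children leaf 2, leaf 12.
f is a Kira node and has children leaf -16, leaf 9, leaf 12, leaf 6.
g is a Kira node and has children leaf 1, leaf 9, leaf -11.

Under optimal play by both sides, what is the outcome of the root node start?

a (Kira): min(7, 3) = 3
b (Kira): min(18, -18, 0) = -18
M1 (Chen): max(3, -18) = 3
c (Kira): min(-7, -9) = -9
d (Kira): min(-11, 3, -6) = -11
M2 (Chen): max(-9, -11) = -9
e (Kira): min(2, 12) = 2
f (Kira): min(-16, 9, 12, 6) = -16
g (Kira): min(1, 9, -11) = -11
M3 (Chen): max(2, -16, -11) = 2
start (Kira): min(3, -9, 2) = -9

-9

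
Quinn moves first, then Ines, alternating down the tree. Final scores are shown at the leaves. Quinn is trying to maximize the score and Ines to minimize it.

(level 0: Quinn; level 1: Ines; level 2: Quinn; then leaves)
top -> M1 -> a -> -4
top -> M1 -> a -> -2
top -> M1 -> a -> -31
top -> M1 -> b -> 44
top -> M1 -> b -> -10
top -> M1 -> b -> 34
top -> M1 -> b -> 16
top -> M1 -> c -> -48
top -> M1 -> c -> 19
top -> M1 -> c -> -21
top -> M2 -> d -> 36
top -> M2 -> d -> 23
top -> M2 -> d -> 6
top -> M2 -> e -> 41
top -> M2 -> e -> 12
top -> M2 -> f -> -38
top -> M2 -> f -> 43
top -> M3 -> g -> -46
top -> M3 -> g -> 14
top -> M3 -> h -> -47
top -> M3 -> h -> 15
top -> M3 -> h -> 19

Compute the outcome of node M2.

36

d (Quinn): max(36, 23, 6) = 36
e (Quinn): max(41, 12) = 41
f (Quinn): max(-38, 43) = 43
M2 (Ines): min(36, 41, 43) = 36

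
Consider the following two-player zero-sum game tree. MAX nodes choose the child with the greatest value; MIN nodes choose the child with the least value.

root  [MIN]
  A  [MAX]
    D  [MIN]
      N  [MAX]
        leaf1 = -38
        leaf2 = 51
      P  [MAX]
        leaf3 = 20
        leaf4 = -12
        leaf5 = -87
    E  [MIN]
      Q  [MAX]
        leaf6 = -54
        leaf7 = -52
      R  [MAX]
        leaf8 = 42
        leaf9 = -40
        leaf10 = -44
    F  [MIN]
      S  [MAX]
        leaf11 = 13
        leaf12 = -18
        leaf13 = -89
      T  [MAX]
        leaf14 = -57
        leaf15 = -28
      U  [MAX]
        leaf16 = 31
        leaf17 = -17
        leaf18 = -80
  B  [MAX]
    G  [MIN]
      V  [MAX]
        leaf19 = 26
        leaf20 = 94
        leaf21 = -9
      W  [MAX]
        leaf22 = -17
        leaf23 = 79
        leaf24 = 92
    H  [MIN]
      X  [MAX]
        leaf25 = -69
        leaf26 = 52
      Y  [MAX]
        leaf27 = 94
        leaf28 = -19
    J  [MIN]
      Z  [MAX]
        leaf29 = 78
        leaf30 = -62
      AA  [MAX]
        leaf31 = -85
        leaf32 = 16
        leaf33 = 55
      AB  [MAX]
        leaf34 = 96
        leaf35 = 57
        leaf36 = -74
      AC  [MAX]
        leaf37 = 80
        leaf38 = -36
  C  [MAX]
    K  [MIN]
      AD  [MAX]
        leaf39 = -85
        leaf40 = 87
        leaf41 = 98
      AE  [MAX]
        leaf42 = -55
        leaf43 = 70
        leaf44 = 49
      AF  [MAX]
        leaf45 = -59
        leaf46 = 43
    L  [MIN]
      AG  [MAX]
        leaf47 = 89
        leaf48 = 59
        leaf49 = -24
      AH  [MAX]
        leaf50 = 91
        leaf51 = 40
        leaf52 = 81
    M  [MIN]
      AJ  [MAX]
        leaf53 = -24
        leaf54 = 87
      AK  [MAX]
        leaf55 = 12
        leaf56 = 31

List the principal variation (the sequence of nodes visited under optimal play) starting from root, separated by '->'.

N (MAX): max(-38, 51) = 51
P (MAX): max(20, -12, -87) = 20
D (MIN): min(51, 20) = 20
Q (MAX): max(-54, -52) = -52
R (MAX): max(42, -40, -44) = 42
E (MIN): min(-52, 42) = -52
S (MAX): max(13, -18, -89) = 13
T (MAX): max(-57, -28) = -28
U (MAX): max(31, -17, -80) = 31
F (MIN): min(13, -28, 31) = -28
A (MAX): max(20, -52, -28) = 20
V (MAX): max(26, 94, -9) = 94
W (MAX): max(-17, 79, 92) = 92
G (MIN): min(94, 92) = 92
X (MAX): max(-69, 52) = 52
Y (MAX): max(94, -19) = 94
H (MIN): min(52, 94) = 52
Z (MAX): max(78, -62) = 78
AA (MAX): max(-85, 16, 55) = 55
AB (MAX): max(96, 57, -74) = 96
AC (MAX): max(80, -36) = 80
J (MIN): min(78, 55, 96, 80) = 55
B (MAX): max(92, 52, 55) = 92
AD (MAX): max(-85, 87, 98) = 98
AE (MAX): max(-55, 70, 49) = 70
AF (MAX): max(-59, 43) = 43
K (MIN): min(98, 70, 43) = 43
AG (MAX): max(89, 59, -24) = 89
AH (MAX): max(91, 40, 81) = 91
L (MIN): min(89, 91) = 89
AJ (MAX): max(-24, 87) = 87
AK (MAX): max(12, 31) = 31
M (MIN): min(87, 31) = 31
C (MAX): max(43, 89, 31) = 89
root (MIN): min(20, 92, 89) = 20
At root, MIN picks A (lowest: 20).
At A, MAX picks D (highest: 20).
At D, MIN picks P (lowest: 20).
At P, MAX picks leaf3 (highest: 20).
Terminal value 20.

root -> A -> D -> P -> leaf3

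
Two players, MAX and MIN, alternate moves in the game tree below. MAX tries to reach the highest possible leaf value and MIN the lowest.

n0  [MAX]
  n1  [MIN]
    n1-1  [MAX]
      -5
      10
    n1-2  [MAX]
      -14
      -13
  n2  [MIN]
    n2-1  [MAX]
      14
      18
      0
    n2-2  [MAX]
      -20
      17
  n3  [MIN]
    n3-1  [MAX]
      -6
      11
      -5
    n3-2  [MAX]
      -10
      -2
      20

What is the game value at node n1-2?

n1-2 (MAX): max(-14, -13) = -13

-13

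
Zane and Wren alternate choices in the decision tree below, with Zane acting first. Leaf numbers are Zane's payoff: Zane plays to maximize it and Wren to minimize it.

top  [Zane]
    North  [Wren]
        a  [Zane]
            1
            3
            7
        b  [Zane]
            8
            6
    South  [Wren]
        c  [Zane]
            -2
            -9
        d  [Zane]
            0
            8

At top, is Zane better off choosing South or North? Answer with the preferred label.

North

c (Zane): max(-2, -9) = -2
d (Zane): max(0, 8) = 8
South (Wren): min(-2, 8) = -2
a (Zane): max(1, 3, 7) = 7
b (Zane): max(8, 6) = 8
North (Wren): min(7, 8) = 7
Zane prefers the higher value; South=-2, North=7. North is better since 7 > -2.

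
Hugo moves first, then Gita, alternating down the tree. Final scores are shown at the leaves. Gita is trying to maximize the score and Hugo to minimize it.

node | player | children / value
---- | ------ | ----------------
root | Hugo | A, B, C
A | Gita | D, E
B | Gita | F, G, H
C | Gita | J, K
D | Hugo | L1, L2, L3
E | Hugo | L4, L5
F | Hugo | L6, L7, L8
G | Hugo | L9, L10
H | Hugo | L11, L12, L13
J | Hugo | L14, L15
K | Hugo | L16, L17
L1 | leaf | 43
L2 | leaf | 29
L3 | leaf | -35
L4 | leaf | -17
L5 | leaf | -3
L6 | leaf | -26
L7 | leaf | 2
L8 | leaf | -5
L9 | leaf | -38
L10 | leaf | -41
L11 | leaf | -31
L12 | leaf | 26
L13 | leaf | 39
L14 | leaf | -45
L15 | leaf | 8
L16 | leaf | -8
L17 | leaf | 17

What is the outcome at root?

-26

D (Hugo): min(43, 29, -35) = -35
E (Hugo): min(-17, -3) = -17
A (Gita): max(-35, -17) = -17
F (Hugo): min(-26, 2, -5) = -26
G (Hugo): min(-38, -41) = -41
H (Hugo): min(-31, 26, 39) = -31
B (Gita): max(-26, -41, -31) = -26
J (Hugo): min(-45, 8) = -45
K (Hugo): min(-8, 17) = -8
C (Gita): max(-45, -8) = -8
root (Hugo): min(-17, -26, -8) = -26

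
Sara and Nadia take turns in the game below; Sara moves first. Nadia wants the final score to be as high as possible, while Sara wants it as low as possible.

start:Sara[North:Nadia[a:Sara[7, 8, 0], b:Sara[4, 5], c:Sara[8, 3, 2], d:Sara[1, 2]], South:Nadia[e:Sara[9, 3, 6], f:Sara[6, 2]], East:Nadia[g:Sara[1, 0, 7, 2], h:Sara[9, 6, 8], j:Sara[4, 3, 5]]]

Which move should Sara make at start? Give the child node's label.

South

a (Sara): min(7, 8, 0) = 0
b (Sara): min(4, 5) = 4
c (Sara): min(8, 3, 2) = 2
d (Sara): min(1, 2) = 1
North (Nadia): max(0, 4, 2, 1) = 4
e (Sara): min(9, 3, 6) = 3
f (Sara): min(6, 2) = 2
South (Nadia): max(3, 2) = 3
g (Sara): min(1, 0, 7, 2) = 0
h (Sara): min(9, 6, 8) = 6
j (Sara): min(4, 3, 5) = 3
East (Nadia): max(0, 6, 3) = 6
start (Sara): min(4, 3, 6) = 3
Sara at start wants the lowest of {North=4, South=3, East=6}, so chooses South.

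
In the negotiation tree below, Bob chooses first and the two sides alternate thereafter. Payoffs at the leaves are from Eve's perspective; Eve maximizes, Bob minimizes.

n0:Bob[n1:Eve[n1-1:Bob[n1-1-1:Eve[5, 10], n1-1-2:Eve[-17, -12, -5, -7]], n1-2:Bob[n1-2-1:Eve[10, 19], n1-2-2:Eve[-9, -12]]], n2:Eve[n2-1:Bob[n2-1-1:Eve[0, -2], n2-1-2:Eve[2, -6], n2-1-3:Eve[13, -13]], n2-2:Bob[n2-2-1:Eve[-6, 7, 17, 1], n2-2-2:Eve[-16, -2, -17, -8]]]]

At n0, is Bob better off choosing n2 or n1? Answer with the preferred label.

n2-1-1 (Eve): max(0, -2) = 0
n2-1-2 (Eve): max(2, -6) = 2
n2-1-3 (Eve): max(13, -13) = 13
n2-1 (Bob): min(0, 2, 13) = 0
n2-2-1 (Eve): max(-6, 7, 17, 1) = 17
n2-2-2 (Eve): max(-16, -2, -17, -8) = -2
n2-2 (Bob): min(17, -2) = -2
n2 (Eve): max(0, -2) = 0
n1-1-1 (Eve): max(5, 10) = 10
n1-1-2 (Eve): max(-17, -12, -5, -7) = -5
n1-1 (Bob): min(10, -5) = -5
n1-2-1 (Eve): max(10, 19) = 19
n1-2-2 (Eve): max(-9, -12) = -9
n1-2 (Bob): min(19, -9) = -9
n1 (Eve): max(-5, -9) = -5
Bob prefers the lower value; n2=0, n1=-5. n1 is better since -5 < 0.

n1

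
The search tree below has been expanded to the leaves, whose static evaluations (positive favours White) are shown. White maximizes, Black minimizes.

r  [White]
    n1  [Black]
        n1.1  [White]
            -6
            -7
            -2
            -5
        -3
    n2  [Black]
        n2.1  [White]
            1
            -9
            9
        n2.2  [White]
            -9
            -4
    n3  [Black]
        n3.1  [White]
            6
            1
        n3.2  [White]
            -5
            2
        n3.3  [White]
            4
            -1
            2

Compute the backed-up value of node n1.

n1.1 (White): max(-6, -7, -2, -5) = -2
n1 (Black): min(-2, -3) = -3

-3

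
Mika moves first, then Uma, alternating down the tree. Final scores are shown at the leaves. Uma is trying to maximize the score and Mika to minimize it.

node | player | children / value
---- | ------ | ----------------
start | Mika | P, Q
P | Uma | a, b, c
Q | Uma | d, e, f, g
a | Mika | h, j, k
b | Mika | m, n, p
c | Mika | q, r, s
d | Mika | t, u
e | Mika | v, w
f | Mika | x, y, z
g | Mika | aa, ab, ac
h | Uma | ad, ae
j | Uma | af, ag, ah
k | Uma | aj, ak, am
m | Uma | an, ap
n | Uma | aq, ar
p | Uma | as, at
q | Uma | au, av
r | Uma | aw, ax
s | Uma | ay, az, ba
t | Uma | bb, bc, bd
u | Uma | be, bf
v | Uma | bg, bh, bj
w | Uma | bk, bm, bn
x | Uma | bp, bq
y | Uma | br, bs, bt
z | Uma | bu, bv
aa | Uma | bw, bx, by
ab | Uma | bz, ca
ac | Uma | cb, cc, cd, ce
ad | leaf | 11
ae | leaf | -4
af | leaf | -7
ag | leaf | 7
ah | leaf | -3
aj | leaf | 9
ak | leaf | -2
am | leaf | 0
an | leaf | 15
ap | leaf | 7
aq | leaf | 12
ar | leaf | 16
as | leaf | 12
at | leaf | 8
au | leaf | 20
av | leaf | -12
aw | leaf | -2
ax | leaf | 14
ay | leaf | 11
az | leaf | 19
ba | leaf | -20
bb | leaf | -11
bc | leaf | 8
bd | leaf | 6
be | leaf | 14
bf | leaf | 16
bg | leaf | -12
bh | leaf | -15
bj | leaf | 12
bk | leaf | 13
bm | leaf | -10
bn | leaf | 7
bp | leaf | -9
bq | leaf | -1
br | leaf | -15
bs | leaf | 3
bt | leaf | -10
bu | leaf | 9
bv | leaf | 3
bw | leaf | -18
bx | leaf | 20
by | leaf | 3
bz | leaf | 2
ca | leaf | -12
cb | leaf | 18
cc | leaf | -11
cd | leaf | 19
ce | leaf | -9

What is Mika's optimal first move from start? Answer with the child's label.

Q

h (Uma): max(11, -4) = 11
j (Uma): max(-7, 7, -3) = 7
k (Uma): max(9, -2, 0) = 9
a (Mika): min(11, 7, 9) = 7
m (Uma): max(15, 7) = 15
n (Uma): max(12, 16) = 16
p (Uma): max(12, 8) = 12
b (Mika): min(15, 16, 12) = 12
q (Uma): max(20, -12) = 20
r (Uma): max(-2, 14) = 14
s (Uma): max(11, 19, -20) = 19
c (Mika): min(20, 14, 19) = 14
P (Uma): max(7, 12, 14) = 14
t (Uma): max(-11, 8, 6) = 8
u (Uma): max(14, 16) = 16
d (Mika): min(8, 16) = 8
v (Uma): max(-12, -15, 12) = 12
w (Uma): max(13, -10, 7) = 13
e (Mika): min(12, 13) = 12
x (Uma): max(-9, -1) = -1
y (Uma): max(-15, 3, -10) = 3
z (Uma): max(9, 3) = 9
f (Mika): min(-1, 3, 9) = -1
aa (Uma): max(-18, 20, 3) = 20
ab (Uma): max(2, -12) = 2
ac (Uma): max(18, -11, 19, -9) = 19
g (Mika): min(20, 2, 19) = 2
Q (Uma): max(8, 12, -1, 2) = 12
start (Mika): min(14, 12) = 12
Mika at start wants the lowest of {P=14, Q=12}, so chooses Q.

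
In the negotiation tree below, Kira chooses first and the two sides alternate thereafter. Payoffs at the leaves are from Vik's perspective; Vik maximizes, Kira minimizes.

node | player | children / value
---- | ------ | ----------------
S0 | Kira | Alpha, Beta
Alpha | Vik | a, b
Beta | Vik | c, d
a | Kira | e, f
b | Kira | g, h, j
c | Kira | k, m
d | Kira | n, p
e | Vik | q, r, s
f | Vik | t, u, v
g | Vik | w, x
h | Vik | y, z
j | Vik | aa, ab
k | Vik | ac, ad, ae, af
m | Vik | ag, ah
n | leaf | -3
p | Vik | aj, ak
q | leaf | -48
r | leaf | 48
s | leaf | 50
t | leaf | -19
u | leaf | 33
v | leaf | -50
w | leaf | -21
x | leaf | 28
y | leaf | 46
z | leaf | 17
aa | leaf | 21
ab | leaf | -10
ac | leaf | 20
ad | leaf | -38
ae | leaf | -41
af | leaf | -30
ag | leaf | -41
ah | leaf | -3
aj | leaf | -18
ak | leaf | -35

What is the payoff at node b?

21

g (Vik): max(-21, 28) = 28
h (Vik): max(46, 17) = 46
j (Vik): max(21, -10) = 21
b (Kira): min(28, 46, 21) = 21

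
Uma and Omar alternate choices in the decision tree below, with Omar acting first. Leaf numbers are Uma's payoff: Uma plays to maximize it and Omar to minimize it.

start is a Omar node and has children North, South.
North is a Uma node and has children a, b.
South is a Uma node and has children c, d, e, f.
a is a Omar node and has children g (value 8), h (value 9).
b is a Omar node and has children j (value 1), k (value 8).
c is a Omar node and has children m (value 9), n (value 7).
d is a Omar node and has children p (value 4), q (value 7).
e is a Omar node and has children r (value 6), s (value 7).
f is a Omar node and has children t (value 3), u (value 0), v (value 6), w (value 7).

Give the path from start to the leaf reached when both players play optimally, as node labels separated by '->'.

start -> South -> c -> n

a (Omar): min(8, 9) = 8
b (Omar): min(1, 8) = 1
North (Uma): max(8, 1) = 8
c (Omar): min(9, 7) = 7
d (Omar): min(4, 7) = 4
e (Omar): min(6, 7) = 6
f (Omar): min(3, 0, 6, 7) = 0
South (Uma): max(7, 4, 6, 0) = 7
start (Omar): min(8, 7) = 7
At start, Omar picks South (lowest: 7).
At South, Uma picks c (highest: 7).
At c, Omar picks n (lowest: 7).
Terminal value 7.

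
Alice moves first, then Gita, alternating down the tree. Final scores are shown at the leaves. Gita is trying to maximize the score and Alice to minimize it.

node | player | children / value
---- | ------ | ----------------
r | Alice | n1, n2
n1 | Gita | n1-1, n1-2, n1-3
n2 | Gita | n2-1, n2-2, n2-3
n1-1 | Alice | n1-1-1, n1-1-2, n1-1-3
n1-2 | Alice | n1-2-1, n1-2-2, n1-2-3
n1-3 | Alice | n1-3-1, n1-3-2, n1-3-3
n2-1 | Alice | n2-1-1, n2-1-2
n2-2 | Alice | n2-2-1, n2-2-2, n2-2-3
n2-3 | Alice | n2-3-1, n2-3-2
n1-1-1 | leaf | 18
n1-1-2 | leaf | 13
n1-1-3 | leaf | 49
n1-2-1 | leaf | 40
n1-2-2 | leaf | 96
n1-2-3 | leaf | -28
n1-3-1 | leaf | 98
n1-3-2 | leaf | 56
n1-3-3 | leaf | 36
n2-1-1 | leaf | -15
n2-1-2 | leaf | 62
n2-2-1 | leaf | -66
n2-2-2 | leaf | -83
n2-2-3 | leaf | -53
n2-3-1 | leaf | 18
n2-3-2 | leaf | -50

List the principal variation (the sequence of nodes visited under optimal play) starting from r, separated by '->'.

r -> n2 -> n2-1 -> n2-1-1

n1-1 (Alice): min(18, 13, 49) = 13
n1-2 (Alice): min(40, 96, -28) = -28
n1-3 (Alice): min(98, 56, 36) = 36
n1 (Gita): max(13, -28, 36) = 36
n2-1 (Alice): min(-15, 62) = -15
n2-2 (Alice): min(-66, -83, -53) = -83
n2-3 (Alice): min(18, -50) = -50
n2 (Gita): max(-15, -83, -50) = -15
r (Alice): min(36, -15) = -15
At r, Alice picks n2 (lowest: -15).
At n2, Gita picks n2-1 (highest: -15).
At n2-1, Alice picks n2-1-1 (lowest: -15).
Terminal value -15.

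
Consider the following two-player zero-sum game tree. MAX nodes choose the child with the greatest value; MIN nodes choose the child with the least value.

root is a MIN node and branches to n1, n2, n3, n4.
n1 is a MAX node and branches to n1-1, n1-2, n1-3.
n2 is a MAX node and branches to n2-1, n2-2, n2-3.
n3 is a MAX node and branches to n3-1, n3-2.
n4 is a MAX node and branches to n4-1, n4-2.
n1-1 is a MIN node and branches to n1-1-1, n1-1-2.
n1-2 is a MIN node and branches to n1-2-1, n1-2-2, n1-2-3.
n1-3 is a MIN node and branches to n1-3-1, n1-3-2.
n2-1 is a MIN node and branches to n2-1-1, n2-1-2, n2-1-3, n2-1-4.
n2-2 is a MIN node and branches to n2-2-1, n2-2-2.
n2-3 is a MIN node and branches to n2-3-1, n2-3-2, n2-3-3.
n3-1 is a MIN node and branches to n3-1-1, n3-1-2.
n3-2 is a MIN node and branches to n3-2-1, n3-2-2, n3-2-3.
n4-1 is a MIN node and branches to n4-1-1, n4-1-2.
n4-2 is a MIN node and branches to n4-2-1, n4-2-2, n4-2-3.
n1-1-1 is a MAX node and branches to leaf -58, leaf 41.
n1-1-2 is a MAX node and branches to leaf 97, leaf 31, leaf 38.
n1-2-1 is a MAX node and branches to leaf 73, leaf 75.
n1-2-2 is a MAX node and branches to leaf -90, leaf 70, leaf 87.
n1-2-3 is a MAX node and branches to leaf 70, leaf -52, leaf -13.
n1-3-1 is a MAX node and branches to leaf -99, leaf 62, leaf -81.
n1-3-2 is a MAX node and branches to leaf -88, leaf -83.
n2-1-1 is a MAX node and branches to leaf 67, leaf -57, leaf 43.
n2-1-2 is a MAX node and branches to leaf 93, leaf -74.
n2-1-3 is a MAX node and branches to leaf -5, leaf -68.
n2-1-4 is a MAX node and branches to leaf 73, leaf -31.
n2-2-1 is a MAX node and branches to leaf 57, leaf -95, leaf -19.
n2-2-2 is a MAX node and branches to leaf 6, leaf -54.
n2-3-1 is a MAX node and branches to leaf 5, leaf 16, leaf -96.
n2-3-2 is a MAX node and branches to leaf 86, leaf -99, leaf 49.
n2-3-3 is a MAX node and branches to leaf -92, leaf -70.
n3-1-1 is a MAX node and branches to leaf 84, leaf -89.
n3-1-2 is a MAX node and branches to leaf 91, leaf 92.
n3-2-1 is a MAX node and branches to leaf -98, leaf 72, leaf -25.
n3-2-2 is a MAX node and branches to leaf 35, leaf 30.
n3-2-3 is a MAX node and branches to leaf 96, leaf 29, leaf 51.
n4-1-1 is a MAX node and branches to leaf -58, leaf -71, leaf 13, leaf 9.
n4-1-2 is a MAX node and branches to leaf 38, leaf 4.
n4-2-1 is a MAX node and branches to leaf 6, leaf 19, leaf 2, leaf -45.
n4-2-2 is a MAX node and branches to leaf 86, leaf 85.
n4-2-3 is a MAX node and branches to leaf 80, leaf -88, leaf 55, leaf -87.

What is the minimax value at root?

n1-1-1 (MAX): max(-58, 41) = 41
n1-1-2 (MAX): max(97, 31, 38) = 97
n1-1 (MIN): min(41, 97) = 41
n1-2-1 (MAX): max(73, 75) = 75
n1-2-2 (MAX): max(-90, 70, 87) = 87
n1-2-3 (MAX): max(70, -52, -13) = 70
n1-2 (MIN): min(75, 87, 70) = 70
n1-3-1 (MAX): max(-99, 62, -81) = 62
n1-3-2 (MAX): max(-88, -83) = -83
n1-3 (MIN): min(62, -83) = -83
n1 (MAX): max(41, 70, -83) = 70
n2-1-1 (MAX): max(67, -57, 43) = 67
n2-1-2 (MAX): max(93, -74) = 93
n2-1-3 (MAX): max(-5, -68) = -5
n2-1-4 (MAX): max(73, -31) = 73
n2-1 (MIN): min(67, 93, -5, 73) = -5
n2-2-1 (MAX): max(57, -95, -19) = 57
n2-2-2 (MAX): max(6, -54) = 6
n2-2 (MIN): min(57, 6) = 6
n2-3-1 (MAX): max(5, 16, -96) = 16
n2-3-2 (MAX): max(86, -99, 49) = 86
n2-3-3 (MAX): max(-92, -70) = -70
n2-3 (MIN): min(16, 86, -70) = -70
n2 (MAX): max(-5, 6, -70) = 6
n3-1-1 (MAX): max(84, -89) = 84
n3-1-2 (MAX): max(91, 92) = 92
n3-1 (MIN): min(84, 92) = 84
n3-2-1 (MAX): max(-98, 72, -25) = 72
n3-2-2 (MAX): max(35, 30) = 35
n3-2-3 (MAX): max(96, 29, 51) = 96
n3-2 (MIN): min(72, 35, 96) = 35
n3 (MAX): max(84, 35) = 84
n4-1-1 (MAX): max(-58, -71, 13, 9) = 13
n4-1-2 (MAX): max(38, 4) = 38
n4-1 (MIN): min(13, 38) = 13
n4-2-1 (MAX): max(6, 19, 2, -45) = 19
n4-2-2 (MAX): max(86, 85) = 86
n4-2-3 (MAX): max(80, -88, 55, -87) = 80
n4-2 (MIN): min(19, 86, 80) = 19
n4 (MAX): max(13, 19) = 19
root (MIN): min(70, 6, 84, 19) = 6

6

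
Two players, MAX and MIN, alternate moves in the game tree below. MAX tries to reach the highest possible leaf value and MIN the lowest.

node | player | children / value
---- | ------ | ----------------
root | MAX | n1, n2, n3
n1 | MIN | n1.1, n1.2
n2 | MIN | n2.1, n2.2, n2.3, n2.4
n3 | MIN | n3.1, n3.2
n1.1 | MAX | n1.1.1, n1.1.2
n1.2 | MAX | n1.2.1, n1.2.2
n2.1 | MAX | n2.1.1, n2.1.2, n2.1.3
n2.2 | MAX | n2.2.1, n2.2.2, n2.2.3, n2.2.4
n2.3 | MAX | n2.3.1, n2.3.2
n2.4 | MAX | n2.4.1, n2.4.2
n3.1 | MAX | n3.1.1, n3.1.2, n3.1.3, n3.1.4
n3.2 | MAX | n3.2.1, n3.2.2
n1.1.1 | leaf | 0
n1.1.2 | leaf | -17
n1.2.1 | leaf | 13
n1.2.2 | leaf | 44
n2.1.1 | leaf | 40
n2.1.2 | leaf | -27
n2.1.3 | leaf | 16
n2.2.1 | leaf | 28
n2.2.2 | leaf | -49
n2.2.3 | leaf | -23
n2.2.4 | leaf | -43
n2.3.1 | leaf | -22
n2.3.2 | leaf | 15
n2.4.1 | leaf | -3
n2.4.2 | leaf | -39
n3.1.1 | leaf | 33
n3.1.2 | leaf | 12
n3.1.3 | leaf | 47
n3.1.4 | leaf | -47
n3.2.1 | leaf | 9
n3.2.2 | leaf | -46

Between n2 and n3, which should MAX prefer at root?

n2.1 (MAX): max(40, -27, 16) = 40
n2.2 (MAX): max(28, -49, -23, -43) = 28
n2.3 (MAX): max(-22, 15) = 15
n2.4 (MAX): max(-3, -39) = -3
n2 (MIN): min(40, 28, 15, -3) = -3
n3.1 (MAX): max(33, 12, 47, -47) = 47
n3.2 (MAX): max(9, -46) = 9
n3 (MIN): min(47, 9) = 9
MAX prefers the higher value; n2=-3, n3=9. n3 is better since 9 > -3.

n3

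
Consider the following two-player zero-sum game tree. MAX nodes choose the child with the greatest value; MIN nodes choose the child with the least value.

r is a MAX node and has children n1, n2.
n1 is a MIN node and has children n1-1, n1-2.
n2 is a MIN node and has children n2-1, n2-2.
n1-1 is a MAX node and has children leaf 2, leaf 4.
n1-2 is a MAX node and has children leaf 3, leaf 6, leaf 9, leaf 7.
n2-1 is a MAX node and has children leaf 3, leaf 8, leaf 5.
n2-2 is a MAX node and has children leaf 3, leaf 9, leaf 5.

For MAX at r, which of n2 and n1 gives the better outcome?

n2-1 (MAX): max(3, 8, 5) = 8
n2-2 (MAX): max(3, 9, 5) = 9
n2 (MIN): min(8, 9) = 8
n1-1 (MAX): max(2, 4) = 4
n1-2 (MAX): max(3, 6, 9, 7) = 9
n1 (MIN): min(4, 9) = 4
MAX prefers the higher value; n2=8, n1=4. n2 is better since 8 > 4.

n2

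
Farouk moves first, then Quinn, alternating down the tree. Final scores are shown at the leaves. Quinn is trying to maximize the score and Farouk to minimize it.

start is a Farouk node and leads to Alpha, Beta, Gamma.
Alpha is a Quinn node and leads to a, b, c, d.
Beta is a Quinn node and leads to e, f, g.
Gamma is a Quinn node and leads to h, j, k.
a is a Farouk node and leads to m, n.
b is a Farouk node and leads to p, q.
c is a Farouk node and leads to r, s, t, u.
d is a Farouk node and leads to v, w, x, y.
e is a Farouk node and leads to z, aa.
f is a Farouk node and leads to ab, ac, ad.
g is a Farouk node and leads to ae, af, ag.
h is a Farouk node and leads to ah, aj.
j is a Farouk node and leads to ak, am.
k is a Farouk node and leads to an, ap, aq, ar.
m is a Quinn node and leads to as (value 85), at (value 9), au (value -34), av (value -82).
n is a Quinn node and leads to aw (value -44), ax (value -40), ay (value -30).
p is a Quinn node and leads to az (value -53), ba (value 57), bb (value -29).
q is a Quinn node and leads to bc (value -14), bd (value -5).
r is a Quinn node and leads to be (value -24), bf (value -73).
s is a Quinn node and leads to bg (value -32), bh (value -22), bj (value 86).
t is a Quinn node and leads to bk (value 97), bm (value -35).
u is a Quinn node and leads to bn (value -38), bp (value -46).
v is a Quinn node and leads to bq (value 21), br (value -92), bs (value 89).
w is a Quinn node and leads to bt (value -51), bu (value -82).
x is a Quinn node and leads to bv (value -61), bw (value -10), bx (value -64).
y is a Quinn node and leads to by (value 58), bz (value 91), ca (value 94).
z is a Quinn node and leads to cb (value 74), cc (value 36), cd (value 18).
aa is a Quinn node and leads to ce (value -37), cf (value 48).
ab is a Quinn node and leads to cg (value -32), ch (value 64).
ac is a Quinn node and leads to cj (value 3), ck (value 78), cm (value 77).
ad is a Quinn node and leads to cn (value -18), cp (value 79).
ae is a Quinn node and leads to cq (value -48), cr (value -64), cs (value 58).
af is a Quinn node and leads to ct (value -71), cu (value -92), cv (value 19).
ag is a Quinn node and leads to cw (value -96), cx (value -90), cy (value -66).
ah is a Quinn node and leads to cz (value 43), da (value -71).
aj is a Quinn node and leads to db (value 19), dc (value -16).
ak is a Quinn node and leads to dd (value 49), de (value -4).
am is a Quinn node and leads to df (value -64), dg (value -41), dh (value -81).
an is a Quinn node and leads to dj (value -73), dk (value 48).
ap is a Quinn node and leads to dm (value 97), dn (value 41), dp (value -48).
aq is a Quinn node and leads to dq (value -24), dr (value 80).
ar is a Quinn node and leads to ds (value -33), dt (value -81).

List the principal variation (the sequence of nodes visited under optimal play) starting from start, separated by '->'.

start -> Alpha -> b -> q -> bd

m (Quinn): max(85, 9, -34, -82) = 85
n (Quinn): max(-44, -40, -30) = -30
a (Farouk): min(85, -30) = -30
p (Quinn): max(-53, 57, -29) = 57
q (Quinn): max(-14, -5) = -5
b (Farouk): min(57, -5) = -5
r (Quinn): max(-24, -73) = -24
s (Quinn): max(-32, -22, 86) = 86
t (Quinn): max(97, -35) = 97
u (Quinn): max(-38, -46) = -38
c (Farouk): min(-24, 86, 97, -38) = -38
v (Quinn): max(21, -92, 89) = 89
w (Quinn): max(-51, -82) = -51
x (Quinn): max(-61, -10, -64) = -10
y (Quinn): max(58, 91, 94) = 94
d (Farouk): min(89, -51, -10, 94) = -51
Alpha (Quinn): max(-30, -5, -38, -51) = -5
z (Quinn): max(74, 36, 18) = 74
aa (Quinn): max(-37, 48) = 48
e (Farouk): min(74, 48) = 48
ab (Quinn): max(-32, 64) = 64
ac (Quinn): max(3, 78, 77) = 78
ad (Quinn): max(-18, 79) = 79
f (Farouk): min(64, 78, 79) = 64
ae (Quinn): max(-48, -64, 58) = 58
af (Quinn): max(-71, -92, 19) = 19
ag (Quinn): max(-96, -90, -66) = -66
g (Farouk): min(58, 19, -66) = -66
Beta (Quinn): max(48, 64, -66) = 64
ah (Quinn): max(43, -71) = 43
aj (Quinn): max(19, -16) = 19
h (Farouk): min(43, 19) = 19
ak (Quinn): max(49, -4) = 49
am (Quinn): max(-64, -41, -81) = -41
j (Farouk): min(49, -41) = -41
an (Quinn): max(-73, 48) = 48
ap (Quinn): max(97, 41, -48) = 97
aq (Quinn): max(-24, 80) = 80
ar (Quinn): max(-33, -81) = -33
k (Farouk): min(48, 97, 80, -33) = -33
Gamma (Quinn): max(19, -41, -33) = 19
start (Farouk): min(-5, 64, 19) = -5
At start, Farouk picks Alpha (lowest: -5).
At Alpha, Quinn picks b (highest: -5).
At b, Farouk picks q (lowest: -5).
At q, Quinn picks bd (highest: -5).
Terminal value -5.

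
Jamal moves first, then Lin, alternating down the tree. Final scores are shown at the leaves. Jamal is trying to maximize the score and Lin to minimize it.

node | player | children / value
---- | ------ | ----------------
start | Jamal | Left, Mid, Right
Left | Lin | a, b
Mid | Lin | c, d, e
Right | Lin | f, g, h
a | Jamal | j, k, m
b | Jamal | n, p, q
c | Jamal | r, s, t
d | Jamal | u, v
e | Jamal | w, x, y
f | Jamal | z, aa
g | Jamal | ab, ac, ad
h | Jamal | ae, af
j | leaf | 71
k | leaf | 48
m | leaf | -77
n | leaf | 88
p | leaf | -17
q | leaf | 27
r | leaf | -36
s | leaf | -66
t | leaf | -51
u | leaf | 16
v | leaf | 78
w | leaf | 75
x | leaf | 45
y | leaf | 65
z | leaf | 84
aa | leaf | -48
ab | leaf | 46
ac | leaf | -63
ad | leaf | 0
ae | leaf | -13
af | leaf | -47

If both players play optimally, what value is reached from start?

a (Jamal): max(71, 48, -77) = 71
b (Jamal): max(88, -17, 27) = 88
Left (Lin): min(71, 88) = 71
c (Jamal): max(-36, -66, -51) = -36
d (Jamal): max(16, 78) = 78
e (Jamal): max(75, 45, 65) = 75
Mid (Lin): min(-36, 78, 75) = -36
f (Jamal): max(84, -48) = 84
g (Jamal): max(46, -63, 0) = 46
h (Jamal): max(-13, -47) = -13
Right (Lin): min(84, 46, -13) = -13
start (Jamal): max(71, -36, -13) = 71

71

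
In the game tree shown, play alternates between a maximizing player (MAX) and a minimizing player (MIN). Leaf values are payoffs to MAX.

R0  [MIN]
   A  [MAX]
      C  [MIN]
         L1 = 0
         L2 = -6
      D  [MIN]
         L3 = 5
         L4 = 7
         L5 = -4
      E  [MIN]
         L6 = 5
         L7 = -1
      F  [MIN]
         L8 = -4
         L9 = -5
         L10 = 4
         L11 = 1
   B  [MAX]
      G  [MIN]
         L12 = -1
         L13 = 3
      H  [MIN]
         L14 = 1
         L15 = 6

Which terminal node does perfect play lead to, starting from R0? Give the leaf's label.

C (MIN): min(0, -6) = -6
D (MIN): min(5, 7, -4) = -4
E (MIN): min(5, -1) = -1
F (MIN): min(-4, -5, 4, 1) = -5
A (MAX): max(-6, -4, -1, -5) = -1
G (MIN): min(-1, 3) = -1
H (MIN): min(1, 6) = 1
B (MAX): max(-1, 1) = 1
R0 (MIN): min(-1, 1) = -1
At R0, MIN picks A (lowest: -1).
At A, MAX picks E (highest: -1).
At E, MIN picks L7 (lowest: -1).
Terminal value -1.

L7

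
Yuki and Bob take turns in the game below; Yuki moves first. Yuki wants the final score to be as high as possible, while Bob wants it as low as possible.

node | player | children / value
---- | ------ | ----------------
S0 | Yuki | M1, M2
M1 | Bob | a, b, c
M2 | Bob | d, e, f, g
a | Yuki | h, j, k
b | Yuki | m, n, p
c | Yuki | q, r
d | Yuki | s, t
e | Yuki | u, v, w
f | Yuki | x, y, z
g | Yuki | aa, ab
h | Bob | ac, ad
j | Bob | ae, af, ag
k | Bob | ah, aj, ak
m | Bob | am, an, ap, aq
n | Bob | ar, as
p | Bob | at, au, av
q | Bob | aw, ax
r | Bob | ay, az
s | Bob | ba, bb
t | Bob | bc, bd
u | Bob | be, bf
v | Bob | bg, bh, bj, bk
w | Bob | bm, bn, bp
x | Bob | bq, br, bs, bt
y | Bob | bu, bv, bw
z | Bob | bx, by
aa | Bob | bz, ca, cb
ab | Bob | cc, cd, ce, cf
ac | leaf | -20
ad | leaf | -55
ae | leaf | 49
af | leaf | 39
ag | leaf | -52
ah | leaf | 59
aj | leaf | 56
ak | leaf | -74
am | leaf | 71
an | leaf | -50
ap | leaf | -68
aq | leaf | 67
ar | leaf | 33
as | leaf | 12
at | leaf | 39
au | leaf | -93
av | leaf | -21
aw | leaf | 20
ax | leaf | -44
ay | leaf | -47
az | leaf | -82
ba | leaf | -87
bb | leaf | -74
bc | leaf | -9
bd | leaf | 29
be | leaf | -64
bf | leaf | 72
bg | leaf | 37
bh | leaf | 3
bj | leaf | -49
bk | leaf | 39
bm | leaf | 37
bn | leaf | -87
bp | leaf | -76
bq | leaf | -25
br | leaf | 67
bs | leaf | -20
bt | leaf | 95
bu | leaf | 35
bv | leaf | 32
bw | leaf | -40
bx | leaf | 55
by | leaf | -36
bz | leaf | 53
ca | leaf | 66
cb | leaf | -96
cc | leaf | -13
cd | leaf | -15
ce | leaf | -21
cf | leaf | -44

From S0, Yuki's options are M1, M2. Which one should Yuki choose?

h (Bob): min(-20, -55) = -55
j (Bob): min(49, 39, -52) = -52
k (Bob): min(59, 56, -74) = -74
a (Yuki): max(-55, -52, -74) = -52
m (Bob): min(71, -50, -68, 67) = -68
n (Bob): min(33, 12) = 12
p (Bob): min(39, -93, -21) = -93
b (Yuki): max(-68, 12, -93) = 12
q (Bob): min(20, -44) = -44
r (Bob): min(-47, -82) = -82
c (Yuki): max(-44, -82) = -44
M1 (Bob): min(-52, 12, -44) = -52
s (Bob): min(-87, -74) = -87
t (Bob): min(-9, 29) = -9
d (Yuki): max(-87, -9) = -9
u (Bob): min(-64, 72) = -64
v (Bob): min(37, 3, -49, 39) = -49
w (Bob): min(37, -87, -76) = -87
e (Yuki): max(-64, -49, -87) = -49
x (Bob): min(-25, 67, -20, 95) = -25
y (Bob): min(35, 32, -40) = -40
z (Bob): min(55, -36) = -36
f (Yuki): max(-25, -40, -36) = -25
aa (Bob): min(53, 66, -96) = -96
ab (Bob): min(-13, -15, -21, -44) = -44
g (Yuki): max(-96, -44) = -44
M2 (Bob): min(-9, -49, -25, -44) = -49
S0 (Yuki): max(-52, -49) = -49
Yuki at S0 wants the highest of {M1=-52, M2=-49}, so chooses M2.

M2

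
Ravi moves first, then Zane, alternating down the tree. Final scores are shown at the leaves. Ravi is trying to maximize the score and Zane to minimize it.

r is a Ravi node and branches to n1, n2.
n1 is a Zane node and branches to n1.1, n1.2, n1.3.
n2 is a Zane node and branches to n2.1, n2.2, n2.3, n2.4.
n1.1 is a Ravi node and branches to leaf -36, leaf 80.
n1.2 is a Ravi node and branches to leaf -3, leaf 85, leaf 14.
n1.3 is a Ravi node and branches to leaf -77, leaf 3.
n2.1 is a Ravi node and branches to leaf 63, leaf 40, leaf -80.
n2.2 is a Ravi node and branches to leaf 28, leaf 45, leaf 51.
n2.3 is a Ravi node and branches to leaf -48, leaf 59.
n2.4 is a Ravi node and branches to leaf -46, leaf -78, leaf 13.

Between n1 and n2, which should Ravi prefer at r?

n1.1 (Ravi): max(-36, 80) = 80
n1.2 (Ravi): max(-3, 85, 14) = 85
n1.3 (Ravi): max(-77, 3) = 3
n1 (Zane): min(80, 85, 3) = 3
n2.1 (Ravi): max(63, 40, -80) = 63
n2.2 (Ravi): max(28, 45, 51) = 51
n2.3 (Ravi): max(-48, 59) = 59
n2.4 (Ravi): max(-46, -78, 13) = 13
n2 (Zane): min(63, 51, 59, 13) = 13
Ravi prefers the higher value; n1=3, n2=13. n2 is better since 13 > 3.

n2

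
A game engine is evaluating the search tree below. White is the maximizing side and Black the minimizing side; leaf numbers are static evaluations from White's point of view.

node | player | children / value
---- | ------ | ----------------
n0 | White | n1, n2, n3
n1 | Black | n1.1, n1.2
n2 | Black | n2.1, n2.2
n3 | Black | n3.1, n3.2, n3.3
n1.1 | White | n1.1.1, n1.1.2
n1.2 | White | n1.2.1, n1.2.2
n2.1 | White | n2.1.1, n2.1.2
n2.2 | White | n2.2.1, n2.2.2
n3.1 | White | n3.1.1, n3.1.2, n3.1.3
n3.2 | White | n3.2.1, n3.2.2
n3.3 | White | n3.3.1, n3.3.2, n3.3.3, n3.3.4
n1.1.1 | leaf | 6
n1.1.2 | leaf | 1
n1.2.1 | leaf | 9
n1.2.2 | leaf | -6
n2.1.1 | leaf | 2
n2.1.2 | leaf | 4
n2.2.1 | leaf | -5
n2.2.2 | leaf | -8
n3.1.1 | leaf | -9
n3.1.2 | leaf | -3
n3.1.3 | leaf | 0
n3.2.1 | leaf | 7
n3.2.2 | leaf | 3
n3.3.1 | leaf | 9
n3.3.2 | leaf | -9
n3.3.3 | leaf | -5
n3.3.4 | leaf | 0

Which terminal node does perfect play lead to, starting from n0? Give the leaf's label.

n1.1 (White): max(6, 1) = 6
n1.2 (White): max(9, -6) = 9
n1 (Black): min(6, 9) = 6
n2.1 (White): max(2, 4) = 4
n2.2 (White): max(-5, -8) = -5
n2 (Black): min(4, -5) = -5
n3.1 (White): max(-9, -3, 0) = 0
n3.2 (White): max(7, 3) = 7
n3.3 (White): max(9, -9, -5, 0) = 9
n3 (Black): min(0, 7, 9) = 0
n0 (White): max(6, -5, 0) = 6
At n0, White picks n1 (highest: 6).
At n1, Black picks n1.1 (lowest: 6).
At n1.1, White picks n1.1.1 (highest: 6).
Terminal value 6.

n1.1.1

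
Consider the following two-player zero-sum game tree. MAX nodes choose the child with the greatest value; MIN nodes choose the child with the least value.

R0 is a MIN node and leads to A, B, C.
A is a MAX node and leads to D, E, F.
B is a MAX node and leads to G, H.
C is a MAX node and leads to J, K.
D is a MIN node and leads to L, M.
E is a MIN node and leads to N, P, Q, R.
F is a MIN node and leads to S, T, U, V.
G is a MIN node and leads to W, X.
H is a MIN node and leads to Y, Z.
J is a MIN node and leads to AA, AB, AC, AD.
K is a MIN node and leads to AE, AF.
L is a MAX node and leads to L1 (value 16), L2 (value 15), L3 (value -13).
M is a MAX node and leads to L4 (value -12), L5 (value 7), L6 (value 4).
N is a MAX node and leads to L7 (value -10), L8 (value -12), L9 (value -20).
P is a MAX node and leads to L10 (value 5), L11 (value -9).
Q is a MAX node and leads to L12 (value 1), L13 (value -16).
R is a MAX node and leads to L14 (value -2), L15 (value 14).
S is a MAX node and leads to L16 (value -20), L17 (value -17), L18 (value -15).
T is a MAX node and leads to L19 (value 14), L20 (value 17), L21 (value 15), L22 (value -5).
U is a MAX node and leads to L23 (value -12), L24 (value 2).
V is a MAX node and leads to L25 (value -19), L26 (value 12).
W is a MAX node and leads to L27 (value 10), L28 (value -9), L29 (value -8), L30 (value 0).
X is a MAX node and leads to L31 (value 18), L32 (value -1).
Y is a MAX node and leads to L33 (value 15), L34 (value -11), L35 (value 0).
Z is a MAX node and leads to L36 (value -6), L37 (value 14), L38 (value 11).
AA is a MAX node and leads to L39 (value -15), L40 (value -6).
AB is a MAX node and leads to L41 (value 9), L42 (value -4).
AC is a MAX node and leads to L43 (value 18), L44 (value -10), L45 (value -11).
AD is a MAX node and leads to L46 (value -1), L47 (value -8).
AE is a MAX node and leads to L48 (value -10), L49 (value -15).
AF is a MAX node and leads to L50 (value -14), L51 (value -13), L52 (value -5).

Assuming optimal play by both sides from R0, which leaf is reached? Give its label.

L40

L (MAX): max(16, 15, -13) = 16
M (MAX): max(-12, 7, 4) = 7
D (MIN): min(16, 7) = 7
N (MAX): max(-10, -12, -20) = -10
P (MAX): max(5, -9) = 5
Q (MAX): max(1, -16) = 1
R (MAX): max(-2, 14) = 14
E (MIN): min(-10, 5, 1, 14) = -10
S (MAX): max(-20, -17, -15) = -15
T (MAX): max(14, 17, 15, -5) = 17
U (MAX): max(-12, 2) = 2
V (MAX): max(-19, 12) = 12
F (MIN): min(-15, 17, 2, 12) = -15
A (MAX): max(7, -10, -15) = 7
W (MAX): max(10, -9, -8, 0) = 10
X (MAX): max(18, -1) = 18
G (MIN): min(10, 18) = 10
Y (MAX): max(15, -11, 0) = 15
Z (MAX): max(-6, 14, 11) = 14
H (MIN): min(15, 14) = 14
B (MAX): max(10, 14) = 14
AA (MAX): max(-15, -6) = -6
AB (MAX): max(9, -4) = 9
AC (MAX): max(18, -10, -11) = 18
AD (MAX): max(-1, -8) = -1
J (MIN): min(-6, 9, 18, -1) = -6
AE (MAX): max(-10, -15) = -10
AF (MAX): max(-14, -13, -5) = -5
K (MIN): min(-10, -5) = -10
C (MAX): max(-6, -10) = -6
R0 (MIN): min(7, 14, -6) = -6
At R0, MIN picks C (lowest: -6).
At C, MAX picks J (highest: -6).
At J, MIN picks AA (lowest: -6).
At AA, MAX picks L40 (highest: -6).
Terminal value -6.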